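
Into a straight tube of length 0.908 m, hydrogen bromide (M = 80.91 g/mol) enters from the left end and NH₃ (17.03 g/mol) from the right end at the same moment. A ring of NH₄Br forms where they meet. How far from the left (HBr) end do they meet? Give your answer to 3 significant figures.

0.286 m

Distances travelled in equal time are proportional to diffusion rates, so d_HBr/d_NH₃ = √(M_NH₃/M_HBr) = √(17.03/80.91) = 0.4588.
With d_HBr + d_NH₃ = 0.908 m, d_NH₃ = 0.908/(1 + 0.4588) = 0.6224 m.
d_HBr = 0.908 − 0.6224 = 0.286 m.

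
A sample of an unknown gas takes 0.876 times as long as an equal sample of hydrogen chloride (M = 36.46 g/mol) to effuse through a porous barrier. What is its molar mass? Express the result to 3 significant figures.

28.0 g/mol

Graham's law gives t_X/t_HCl = √(M_X/M_HCl).
0.876 = √(M_X/36.46)
M_X = 36.46 × 0.876² = 36.46 × 0.7674 = 28.0 g/mol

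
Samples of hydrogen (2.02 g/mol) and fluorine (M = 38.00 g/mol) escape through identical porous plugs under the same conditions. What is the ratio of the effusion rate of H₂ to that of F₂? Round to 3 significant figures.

4.34

By Graham's law, rate_H₂/rate_F₂ = √(M_F₂/M_H₂) = √(38.00/2.02) = √18.81 = 4.34.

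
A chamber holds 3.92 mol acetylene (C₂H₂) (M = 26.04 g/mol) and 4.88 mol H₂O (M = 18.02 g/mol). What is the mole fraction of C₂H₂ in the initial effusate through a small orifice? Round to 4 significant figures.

The effusion rate of species i is ∝ p_i/√M_i ∝ n_i/√M_i.
x_C₂H₂(eff) = (n_C₂H₂/√M_C₂H₂) / (n_C₂H₂/√M_C₂H₂ + n_H₂O/√M_H₂O)
= (3.92/√26.04) / (3.92/√26.04 + 4.88/√18.02) = 0.7682/(0.7682 + 1.150) = 0.4006.

0.4006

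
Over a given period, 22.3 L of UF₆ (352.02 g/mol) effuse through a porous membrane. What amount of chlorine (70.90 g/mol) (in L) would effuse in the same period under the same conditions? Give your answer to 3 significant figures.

Since effusion rate ∝ 1/√M, rate_Cl₂/rate_UF₆ = √(M_UF₆/M_Cl₂) = √(352.02/70.90) = √4.965 = 2.228.
So the volume for Cl₂ is 22.3 × 2.228 = 49.7 L.

49.7 L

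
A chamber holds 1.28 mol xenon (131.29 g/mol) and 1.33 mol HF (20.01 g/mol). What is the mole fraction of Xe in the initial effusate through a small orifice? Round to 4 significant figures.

Effusion rate of each component ∝ n_i/√M_i (partial pressure × 1/√M).
So x_Xe in the escaping gas = (n_Xe/√M_Xe) / Σ(n_i/√M_i)
= (1.28/√131.29) / (1.28/√131.29 + 1.33/√20.01) = 0.1117/(0.1117 + 0.2973) = 0.2731.

0.2731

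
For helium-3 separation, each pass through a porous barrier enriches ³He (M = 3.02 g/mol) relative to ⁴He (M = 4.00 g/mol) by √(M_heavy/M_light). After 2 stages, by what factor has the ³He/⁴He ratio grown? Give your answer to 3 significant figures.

1.32

The single-stage factor is √(M_heavy/M_light), so 2 stages give [√(4.00/3.02)]^2 = (4.00/3.02)^(2/2).
= 1.32450^1 = 1.32.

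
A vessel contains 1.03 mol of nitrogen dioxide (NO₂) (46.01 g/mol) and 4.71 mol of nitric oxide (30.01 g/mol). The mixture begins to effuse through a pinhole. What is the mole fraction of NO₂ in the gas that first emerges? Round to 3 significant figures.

0.150

Each component's effusion rate ∝ (its partial pressure)·(1/√M) ∝ n_i/√M_i.
Mole fraction of NO₂ in the effusate = (n_NO₂/√M_NO₂) / (n_NO₂/√M_NO₂ + n_NO/√M_NO)
= (1.03/√46.01) / (1.03/√46.01 + 4.71/√30.01) = 0.1518/(0.1518 + 0.8598) = 0.150.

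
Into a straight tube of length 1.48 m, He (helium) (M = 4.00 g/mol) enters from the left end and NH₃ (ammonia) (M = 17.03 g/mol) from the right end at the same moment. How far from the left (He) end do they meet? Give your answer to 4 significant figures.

Graham's law gives d_He/d_NH₃ = rate_He/rate_NH₃ = √(M_NH₃/M_He) = √(17.03/4.00) = 2.063.
With d_He + d_NH₃ = 1.48 m, d_NH₃ = 1.48/(1 + 2.063) = 0.4831 m.
d_He = 1.48 − 0.4831 = 0.9969 m.

0.9969 m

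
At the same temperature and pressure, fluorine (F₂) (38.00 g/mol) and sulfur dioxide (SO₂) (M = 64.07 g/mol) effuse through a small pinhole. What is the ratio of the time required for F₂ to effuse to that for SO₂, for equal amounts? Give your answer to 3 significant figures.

0.770

Using Graham's law: t_F₂/t_SO₂ = √(M_F₂/M_SO₂) = √(38.00/64.07) = √0.5931 = 0.770.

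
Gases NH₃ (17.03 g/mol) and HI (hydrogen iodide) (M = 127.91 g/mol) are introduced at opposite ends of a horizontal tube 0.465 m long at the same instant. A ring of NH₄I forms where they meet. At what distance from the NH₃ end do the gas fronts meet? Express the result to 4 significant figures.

Distances travelled in equal time are proportional to diffusion rates, so d_NH₃/d_HI = √(M_HI/M_NH₃) = √(127.91/17.03) = 2.741.
With d_NH₃ + d_HI = 0.465 m, d_HI = 0.465/(1 + 2.741) = 0.1243 m.
d_NH₃ = 0.465 − 0.1243 = 0.3407 m.

0.3407 m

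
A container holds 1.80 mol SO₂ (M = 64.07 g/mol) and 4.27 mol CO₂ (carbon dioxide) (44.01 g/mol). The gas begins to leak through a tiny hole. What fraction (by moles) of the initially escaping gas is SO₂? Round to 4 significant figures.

The effusion rate of species i is ∝ p_i/√M_i ∝ n_i/√M_i.
So x_SO₂ in the escaping gas = (n_SO₂/√M_SO₂) / Σ(n_i/√M_i)
= (1.80/√64.07) / (1.80/√64.07 + 4.27/√44.01) = 0.2249/(0.2249 + 0.6437) = 0.2589.

0.2589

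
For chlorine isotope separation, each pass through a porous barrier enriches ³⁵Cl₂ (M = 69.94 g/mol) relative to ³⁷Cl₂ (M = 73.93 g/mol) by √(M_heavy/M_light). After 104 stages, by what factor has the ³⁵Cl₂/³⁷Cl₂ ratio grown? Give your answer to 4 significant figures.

17.90

After 104 stages the ratio has grown by (√(73.93/69.94))^104 = (73.93/69.94)^(104/2).
= 1.05705^52 = 17.90.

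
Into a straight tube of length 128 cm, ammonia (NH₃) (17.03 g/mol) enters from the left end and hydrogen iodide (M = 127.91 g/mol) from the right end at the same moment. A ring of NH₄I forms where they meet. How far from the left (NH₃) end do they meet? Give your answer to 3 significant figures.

The fronts meet when d_NH₃ + d_HI = L with d_NH₃/d_HI = √(M_HI/M_NH₃) (Graham's law). Here √(M_HI/M_NH₃) = √(127.91/17.03) = 2.741.
With d_NH₃ + d_HI = 128 cm, d_HI = 128/(1 + 2.741) = 34.22 cm.
d_NH₃ = 128 − 34.22 = 93.8 cm.

93.8 cm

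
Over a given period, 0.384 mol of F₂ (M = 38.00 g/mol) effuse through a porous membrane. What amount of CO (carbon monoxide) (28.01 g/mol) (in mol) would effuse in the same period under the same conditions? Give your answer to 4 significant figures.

From Graham's law, rate_CO/rate_F₂ = √(M_F₂/M_CO) = √(38.00/28.01) = √1.357 = 1.165.
So the amount for CO is 0.384 × 1.165 = 0.4473 mol.

0.4473 mol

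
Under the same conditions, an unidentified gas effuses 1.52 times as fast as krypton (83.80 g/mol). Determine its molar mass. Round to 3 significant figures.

36.3 g/mol

Graham's law gives rate_X/rate_Kr = √(M_Kr/M_X).
1.52 = √(83.80/M_X)
M_X = 83.80 / 1.52² = 83.80 / 2.310 = 36.3 g/mol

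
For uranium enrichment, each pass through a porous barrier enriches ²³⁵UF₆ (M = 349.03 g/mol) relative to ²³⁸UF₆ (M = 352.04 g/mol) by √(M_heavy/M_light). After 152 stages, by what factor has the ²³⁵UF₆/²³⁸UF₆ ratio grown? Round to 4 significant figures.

1.921

After 152 stages the ratio has grown by (√(352.04/349.03))^152 = (352.04/349.03)^(152/2).
= 1.00862^76 = 1.921.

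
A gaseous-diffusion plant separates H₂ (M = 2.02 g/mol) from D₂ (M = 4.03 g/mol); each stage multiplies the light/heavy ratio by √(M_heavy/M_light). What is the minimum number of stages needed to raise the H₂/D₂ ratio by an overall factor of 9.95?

7

Single-stage factor α = √(4.03/2.02), so ln α = ½ ln(1.99505) = 0.3453.
Need α^N ≥ 9.95 ⇒ N ≥ ln(9.95) / ln α = 2.298 / 0.3453 = 6.65.
Minimum whole number of stages: N = 7.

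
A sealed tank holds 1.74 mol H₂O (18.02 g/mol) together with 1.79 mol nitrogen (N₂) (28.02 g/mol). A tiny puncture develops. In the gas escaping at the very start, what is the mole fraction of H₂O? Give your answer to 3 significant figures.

Rate_i ∝ x_i/√M_i (Graham's law weighted by mole fraction), so the effusate composition follows n_i/√M_i.
Mole fraction of H₂O in the effusate = (n_H₂O/√M_H₂O) / (n_H₂O/√M_H₂O + n_N₂/√M_N₂)
= (1.74/√18.02) / (1.74/√18.02 + 1.79/√28.02) = 0.4099/(0.4099 + 0.3382) = 0.548.

0.548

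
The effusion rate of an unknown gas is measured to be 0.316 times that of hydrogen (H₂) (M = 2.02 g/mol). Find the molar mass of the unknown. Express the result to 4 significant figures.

20.23 g/mol

Using Graham's law: rate_X/rate_H₂ = √(M_H₂/M_X).
0.316 = √(2.02/M_X)
M_X = 2.02 / 0.316² = 2.02 / 0.09986 = 20.23 g/mol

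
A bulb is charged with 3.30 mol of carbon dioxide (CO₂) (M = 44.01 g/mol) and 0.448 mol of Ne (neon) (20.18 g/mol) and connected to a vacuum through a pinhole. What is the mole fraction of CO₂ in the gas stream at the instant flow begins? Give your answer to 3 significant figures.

The effusion rate of species i is ∝ p_i/√M_i ∝ n_i/√M_i.
So x_CO₂ in the escaping gas = (n_CO₂/√M_CO₂) / Σ(n_i/√M_i)
= (3.30/√44.01) / (3.30/√44.01 + 0.448/√20.18) = 0.4974/(0.4974 + 0.09973) = 0.833.

0.833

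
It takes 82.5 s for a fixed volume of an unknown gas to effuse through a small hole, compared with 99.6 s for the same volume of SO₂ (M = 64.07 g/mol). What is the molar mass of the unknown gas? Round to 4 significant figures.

43.96 g/mol

From Graham's law, t_X/t_SO₂ = √(M_X/M_SO₂).
82.5/99.6 = 0.8283 = √(M_X/64.07)
M_X = 64.07 × 0.8283² = 64.07 × 0.6861 = 43.96 g/mol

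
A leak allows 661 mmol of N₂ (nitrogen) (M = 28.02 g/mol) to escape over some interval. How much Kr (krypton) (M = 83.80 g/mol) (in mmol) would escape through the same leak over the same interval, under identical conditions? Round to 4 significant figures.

382.2 mmol

By Graham's law, rate_Kr/rate_N₂ = √(M_N₂/M_Kr) = √(28.02/83.80) = √0.3344 = 0.5782.
So the amount for Kr is 661 × 0.5782 = 382.2 mmol.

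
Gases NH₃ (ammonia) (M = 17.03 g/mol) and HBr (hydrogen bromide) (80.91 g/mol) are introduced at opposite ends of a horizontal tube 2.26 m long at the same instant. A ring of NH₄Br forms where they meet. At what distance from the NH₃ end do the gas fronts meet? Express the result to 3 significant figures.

1.55 m

Graham's law gives d_NH₃/d_HBr = rate_NH₃/rate_HBr = √(M_HBr/M_NH₃) = √(80.91/17.03) = 2.180.
With d_NH₃ + d_HBr = 2.26 m, d_HBr = 2.26/(1 + 2.180) = 0.7108 m.
d_NH₃ = 2.26 − 0.7108 = 1.55 m.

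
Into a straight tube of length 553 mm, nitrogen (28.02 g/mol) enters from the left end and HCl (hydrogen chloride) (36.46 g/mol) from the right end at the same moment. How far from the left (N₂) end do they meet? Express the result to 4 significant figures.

294.7 mm

The fronts meet when d_N₂ + d_HCl = L with d_N₂/d_HCl = √(M_HCl/M_N₂) (Graham's law). Here √(M_HCl/M_N₂) = √(36.46/28.02) = 1.141.
With d_N₂ + d_HCl = 553 mm, d_HCl = 553/(1 + 1.141) = 258.3 mm.
d_N₂ = 553 − 258.3 = 294.7 mm.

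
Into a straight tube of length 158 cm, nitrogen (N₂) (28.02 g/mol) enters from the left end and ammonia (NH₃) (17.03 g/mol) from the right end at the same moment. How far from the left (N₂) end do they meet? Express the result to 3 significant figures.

In equal time, each gas travels a distance ∝ its rate ∝ 1/√M, so d_N₂/d_NH₃ = √(M_NH₃/M_N₂) = √(17.03/28.02) = 0.7796.
With d_N₂ + d_NH₃ = 158 cm, d_NH₃ = 158/(1 + 0.7796) = 88.78 cm.
d_N₂ = 158 − 88.78 = 69.2 cm.

69.2 cm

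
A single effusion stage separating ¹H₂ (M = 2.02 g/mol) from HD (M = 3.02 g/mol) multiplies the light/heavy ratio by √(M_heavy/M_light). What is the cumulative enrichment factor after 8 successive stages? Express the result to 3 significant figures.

The single-stage factor is √(M_heavy/M_light), so 8 stages give [√(3.02/2.02)]^8 = (3.02/2.02)^(8/2).
= 1.49505^4 = 5.00.

5.00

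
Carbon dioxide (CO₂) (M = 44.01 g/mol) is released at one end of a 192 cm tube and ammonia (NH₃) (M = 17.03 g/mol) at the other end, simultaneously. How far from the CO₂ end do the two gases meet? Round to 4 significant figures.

73.63 cm

The fronts meet when d_CO₂ + d_NH₃ = L with d_CO₂/d_NH₃ = √(M_NH₃/M_CO₂) (Graham's law). Here √(M_NH₃/M_CO₂) = √(17.03/44.01) = 0.6221.
With d_CO₂ + d_NH₃ = 192 cm, d_NH₃ = 192/(1 + 0.6221) = 118.4 cm.
d_CO₂ = 192 − 118.4 = 73.63 cm.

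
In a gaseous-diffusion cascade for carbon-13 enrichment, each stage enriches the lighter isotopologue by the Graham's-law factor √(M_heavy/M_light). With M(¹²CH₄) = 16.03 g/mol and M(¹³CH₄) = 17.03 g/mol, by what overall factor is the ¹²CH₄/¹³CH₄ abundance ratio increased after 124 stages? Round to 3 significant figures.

42.6

Each stage multiplies the ratio by α = √(17.03/16.03), so after 124 stages the overall factor is α^124 = (17.03/16.03)^(124/2).
= 1.06238^62 = 42.6.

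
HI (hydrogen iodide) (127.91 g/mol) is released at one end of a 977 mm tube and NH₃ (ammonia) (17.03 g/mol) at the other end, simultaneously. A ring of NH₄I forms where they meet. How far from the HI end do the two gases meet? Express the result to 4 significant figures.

261.2 mm

Graham's law gives d_HI/d_NH₃ = rate_HI/rate_NH₃ = √(M_NH₃/M_HI) = √(17.03/127.91) = 0.3649.
With d_HI + d_NH₃ = 977 mm, d_NH₃ = 977/(1 + 0.3649) = 715.8 mm.
d_HI = 977 − 715.8 = 261.2 mm.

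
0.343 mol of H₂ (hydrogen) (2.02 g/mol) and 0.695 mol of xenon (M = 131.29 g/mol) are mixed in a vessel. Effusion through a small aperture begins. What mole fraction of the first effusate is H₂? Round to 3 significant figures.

0.799

Each component's effusion rate ∝ (its partial pressure)·(1/√M) ∝ n_i/√M_i.
Mole fraction of H₂ in the effusate = (n_H₂/√M_H₂) / (n_H₂/√M_H₂ + n_Xe/√M_Xe)
= (0.343/√2.02) / (0.343/√2.02 + 0.695/√131.29) = 0.2413/(0.2413 + 0.06066) = 0.799.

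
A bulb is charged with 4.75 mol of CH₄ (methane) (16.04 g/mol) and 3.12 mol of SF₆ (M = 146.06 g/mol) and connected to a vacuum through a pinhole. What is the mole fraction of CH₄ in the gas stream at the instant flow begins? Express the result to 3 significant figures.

0.821

The effusion rate of species i is ∝ p_i/√M_i ∝ n_i/√M_i.
x_CH₄(eff) = (n_CH₄/√M_CH₄) / (n_CH₄/√M_CH₄ + n_SF₆/√M_SF₆)
= (4.75/√16.04) / (4.75/√16.04 + 3.12/√146.06) = 1.186/(1.186 + 0.2582) = 0.821.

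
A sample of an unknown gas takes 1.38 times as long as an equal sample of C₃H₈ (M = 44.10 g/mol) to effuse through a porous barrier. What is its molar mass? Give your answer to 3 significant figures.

84.0 g/mol

From Graham's law, t_X/t_C₃H₈ = √(M_X/M_C₃H₈).
1.38 = √(M_X/44.10)
M_X = 44.10 × 1.38² = 44.10 × 1.904 = 84.0 g/mol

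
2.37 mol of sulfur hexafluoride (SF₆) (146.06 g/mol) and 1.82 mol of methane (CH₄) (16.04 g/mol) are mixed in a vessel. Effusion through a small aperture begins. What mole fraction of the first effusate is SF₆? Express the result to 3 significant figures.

Rate_i ∝ x_i/√M_i (Graham's law weighted by mole fraction), so the effusate composition follows n_i/√M_i.
x_SF₆(eff) = (n_SF₆/√M_SF₆) / (n_SF₆/√M_SF₆ + n_CH₄/√M_CH₄)
= (2.37/√146.06) / (2.37/√146.06 + 1.82/√16.04) = 0.1961/(0.1961 + 0.4544) = 0.301.

0.301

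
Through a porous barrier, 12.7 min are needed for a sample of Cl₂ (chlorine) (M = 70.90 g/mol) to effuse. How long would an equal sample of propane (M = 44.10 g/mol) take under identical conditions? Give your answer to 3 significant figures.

10.0 min

By Graham's law, t_C₃H₈/t_Cl₂ = √(M_C₃H₈/M_Cl₂) = √(44.10/70.90) = √0.6220 = 0.7887.
So the time for C₃H₈ is 12.7 × 0.7887 = 10.0 min.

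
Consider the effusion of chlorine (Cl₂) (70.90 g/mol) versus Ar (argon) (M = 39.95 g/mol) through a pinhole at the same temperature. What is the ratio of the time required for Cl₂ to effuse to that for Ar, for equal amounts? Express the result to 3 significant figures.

By Graham's law, t_Cl₂/t_Ar = √(M_Cl₂/M_Ar) = √(70.90/39.95) = √1.775 = 1.33.

1.33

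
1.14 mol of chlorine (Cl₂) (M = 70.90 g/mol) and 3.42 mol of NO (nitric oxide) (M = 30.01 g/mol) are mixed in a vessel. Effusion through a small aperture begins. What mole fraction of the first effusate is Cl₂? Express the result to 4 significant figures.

0.1782

The effusion rate of species i is ∝ p_i/√M_i ∝ n_i/√M_i.
Mole fraction of Cl₂ in the effusate = (n_Cl₂/√M_Cl₂) / (n_Cl₂/√M_Cl₂ + n_NO/√M_NO)
= (1.14/√70.90) / (1.14/√70.90 + 3.42/√30.01) = 0.1354/(0.1354 + 0.6243) = 0.1782.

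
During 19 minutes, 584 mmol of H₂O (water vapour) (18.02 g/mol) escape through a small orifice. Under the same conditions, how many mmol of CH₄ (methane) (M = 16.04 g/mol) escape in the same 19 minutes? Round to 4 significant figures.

619.0 mmol

From Graham's law, rate_CH₄/rate_H₂O = √(M_H₂O/M_CH₄) = √(18.02/16.04) = √1.123 = 1.060.
So the amount for CH₄ is 584 × 1.060 = 619.0 mmol.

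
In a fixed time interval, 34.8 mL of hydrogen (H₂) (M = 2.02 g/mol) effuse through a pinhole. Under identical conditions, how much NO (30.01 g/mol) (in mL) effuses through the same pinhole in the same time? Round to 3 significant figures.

9.03 mL

Graham's law gives rate_NO/rate_H₂ = √(M_H₂/M_NO) = √(2.02/30.01) = √0.06731 = 0.2594.
So the volume for NO is 34.8 × 0.2594 = 9.03 mL.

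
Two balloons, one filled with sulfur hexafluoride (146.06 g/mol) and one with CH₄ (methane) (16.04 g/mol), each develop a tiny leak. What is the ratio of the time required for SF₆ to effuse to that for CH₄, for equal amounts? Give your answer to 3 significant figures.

From Graham's law, t_SF₆/t_CH₄ = √(M_SF₆/M_CH₄) = √(146.06/16.04) = √9.106 = 3.02.

3.02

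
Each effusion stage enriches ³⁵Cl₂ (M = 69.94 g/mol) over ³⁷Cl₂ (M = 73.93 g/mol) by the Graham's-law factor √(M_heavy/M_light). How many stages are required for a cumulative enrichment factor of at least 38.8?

132

With α = √(73.93/69.94) per stage, ln α = ½ ln(1.05705) = 0.02774.
Need α^N ≥ 38.8 ⇒ N ≥ ln(38.8) / ln α = 3.658 / 0.02774 = 131.88.
Rounding up, N = 132 stages.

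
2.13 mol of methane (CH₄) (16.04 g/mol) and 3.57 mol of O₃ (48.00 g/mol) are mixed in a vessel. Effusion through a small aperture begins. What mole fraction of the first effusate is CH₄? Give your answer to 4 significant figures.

0.5079

Each component's effusion rate ∝ (its partial pressure)·(1/√M) ∝ n_i/√M_i.
x_CH₄(eff) = (n_CH₄/√M_CH₄) / (n_CH₄/√M_CH₄ + n_O₃/√M_O₃)
= (2.13/√16.04) / (2.13/√16.04 + 3.57/√48.00) = 0.5318/(0.5318 + 0.5153) = 0.5079.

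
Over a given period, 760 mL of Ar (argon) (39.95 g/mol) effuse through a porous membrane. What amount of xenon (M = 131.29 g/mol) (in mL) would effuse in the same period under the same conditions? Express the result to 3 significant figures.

419 mL

Graham's law gives rate_Xe/rate_Ar = √(M_Ar/M_Xe) = √(39.95/131.29) = √0.3043 = 0.5516.
So the volume for Xe is 760 × 0.5516 = 419 mL.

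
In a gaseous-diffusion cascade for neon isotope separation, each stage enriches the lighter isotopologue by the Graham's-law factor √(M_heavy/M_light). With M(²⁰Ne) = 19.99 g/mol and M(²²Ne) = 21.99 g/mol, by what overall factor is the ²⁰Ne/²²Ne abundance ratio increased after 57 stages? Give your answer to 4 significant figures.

Overall factor = α^57 with α = √(21.99/19.99), i.e. (21.99/19.99)^(57/2).
= 1.10005^(57/2) = 15.14.

15.14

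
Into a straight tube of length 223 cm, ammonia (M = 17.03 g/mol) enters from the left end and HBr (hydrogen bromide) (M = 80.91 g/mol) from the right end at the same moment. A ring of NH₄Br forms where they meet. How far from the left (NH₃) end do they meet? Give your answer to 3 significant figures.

153 cm

In equal time, each gas travels a distance ∝ its rate ∝ 1/√M, so d_NH₃/d_HBr = √(M_HBr/M_NH₃) = √(80.91/17.03) = 2.180.
With d_NH₃ + d_HBr = 223 cm, d_HBr = 223/(1 + 2.180) = 70.13 cm.
d_NH₃ = 223 − 70.13 = 153 cm.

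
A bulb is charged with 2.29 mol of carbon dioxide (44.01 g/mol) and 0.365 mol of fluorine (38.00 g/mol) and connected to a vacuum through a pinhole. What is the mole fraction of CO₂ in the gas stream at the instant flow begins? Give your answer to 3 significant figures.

0.854

The effusion rate of species i is ∝ p_i/√M_i ∝ n_i/√M_i.
x_CO₂(eff) = (n_CO₂/√M_CO₂) / (n_CO₂/√M_CO₂ + n_F₂/√M_F₂)
= (2.29/√44.01) / (2.29/√44.01 + 0.365/√38.00) = 0.3452/(0.3452 + 0.05921) = 0.854.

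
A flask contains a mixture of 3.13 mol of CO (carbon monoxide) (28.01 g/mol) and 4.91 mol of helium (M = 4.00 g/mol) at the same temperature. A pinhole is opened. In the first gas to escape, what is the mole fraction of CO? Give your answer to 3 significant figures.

Effusion rate of each component ∝ n_i/√M_i (partial pressure × 1/√M).
Mole fraction of CO in the effusate = (n_CO/√M_CO) / (n_CO/√M_CO + n_He/√M_He)
= (3.13/√28.01) / (3.13/√28.01 + 4.91/√4.00) = 0.5914/(0.5914 + 2.455) = 0.194.

0.194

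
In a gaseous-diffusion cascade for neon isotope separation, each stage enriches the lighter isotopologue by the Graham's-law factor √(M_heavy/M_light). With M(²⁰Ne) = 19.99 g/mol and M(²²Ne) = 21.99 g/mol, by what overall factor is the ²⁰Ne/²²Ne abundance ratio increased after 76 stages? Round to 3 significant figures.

Each stage multiplies the ratio by α = √(21.99/19.99), so after 76 stages the overall factor is α^76 = (21.99/19.99)^(76/2).
= 1.10005^38 = 37.5.

37.5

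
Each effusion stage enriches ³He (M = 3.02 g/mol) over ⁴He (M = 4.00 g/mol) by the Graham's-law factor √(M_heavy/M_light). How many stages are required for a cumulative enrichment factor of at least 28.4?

Per stage α = (4.00/3.02)^(1/2) = 1.32450^0.5, giving ln α = 0.1405.
Need α^N ≥ 28.4 ⇒ N ≥ ln(28.4) / ln α = 3.346 / 0.1405 = 23.81.
So at least 24 stages are needed.

24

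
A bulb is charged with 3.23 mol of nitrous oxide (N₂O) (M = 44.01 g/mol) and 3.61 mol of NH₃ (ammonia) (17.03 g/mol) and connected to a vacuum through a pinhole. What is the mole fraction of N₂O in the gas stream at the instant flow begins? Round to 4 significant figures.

0.3576

Effusion rate of each component ∝ n_i/√M_i (partial pressure × 1/√M).
So x_N₂O in the escaping gas = (n_N₂O/√M_N₂O) / Σ(n_i/√M_i)
= (3.23/√44.01) / (3.23/√44.01 + 3.61/√17.03) = 0.4869/(0.4869 + 0.8748) = 0.3576.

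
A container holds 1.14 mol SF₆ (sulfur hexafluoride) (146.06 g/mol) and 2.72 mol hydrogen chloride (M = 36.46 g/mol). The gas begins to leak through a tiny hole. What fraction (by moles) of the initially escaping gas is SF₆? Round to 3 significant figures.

Rate_i ∝ x_i/√M_i (Graham's law weighted by mole fraction), so the effusate composition follows n_i/√M_i.
So x_SF₆ in the escaping gas = (n_SF₆/√M_SF₆) / Σ(n_i/√M_i)
= (1.14/√146.06) / (1.14/√146.06 + 2.72/√36.46) = 0.09433/(0.09433 + 0.4505) = 0.173.

0.173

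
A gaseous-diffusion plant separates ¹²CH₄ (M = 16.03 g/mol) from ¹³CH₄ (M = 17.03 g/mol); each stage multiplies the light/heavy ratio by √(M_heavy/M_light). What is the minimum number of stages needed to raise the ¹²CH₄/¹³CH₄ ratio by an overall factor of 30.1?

113

Per stage α = (17.03/16.03)^(1/2) = 1.06238^0.5, giving ln α = 0.03026.
Need α^N ≥ 30.1 ⇒ N ≥ ln(30.1) / ln α = 3.405 / 0.03026 = 112.52.
So at least 113 stages are needed.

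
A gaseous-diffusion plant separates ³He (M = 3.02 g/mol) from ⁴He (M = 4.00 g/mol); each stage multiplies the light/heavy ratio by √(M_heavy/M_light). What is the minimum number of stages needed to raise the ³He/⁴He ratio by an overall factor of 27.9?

24

With α = √(4.00/3.02) per stage, ln α = ½ ln(1.32450) = 0.1405.
Need α^N ≥ 27.9 ⇒ N ≥ ln(27.9) / ln α = 3.329 / 0.1405 = 23.69.
So at least 24 stages are needed.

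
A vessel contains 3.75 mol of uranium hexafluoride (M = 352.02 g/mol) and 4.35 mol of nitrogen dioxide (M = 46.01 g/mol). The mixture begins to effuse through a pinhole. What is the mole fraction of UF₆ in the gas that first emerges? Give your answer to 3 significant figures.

Effusion rate of each component ∝ n_i/√M_i (partial pressure × 1/√M).
So x_UF₆ in the escaping gas = (n_UF₆/√M_UF₆) / Σ(n_i/√M_i)
= (3.75/√352.02) / (3.75/√352.02 + 4.35/√46.01) = 0.1999/(0.1999 + 0.6413) = 0.238.

0.238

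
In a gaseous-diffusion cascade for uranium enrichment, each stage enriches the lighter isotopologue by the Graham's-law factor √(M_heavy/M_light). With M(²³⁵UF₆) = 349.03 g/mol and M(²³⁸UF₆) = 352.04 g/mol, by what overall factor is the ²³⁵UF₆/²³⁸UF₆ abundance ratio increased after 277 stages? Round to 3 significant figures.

3.28

Each stage multiplies the ratio by α = √(352.04/349.03), so after 277 stages the overall factor is α^277 = (352.04/349.03)^(277/2).
= 1.00862^(277/2) = 3.28.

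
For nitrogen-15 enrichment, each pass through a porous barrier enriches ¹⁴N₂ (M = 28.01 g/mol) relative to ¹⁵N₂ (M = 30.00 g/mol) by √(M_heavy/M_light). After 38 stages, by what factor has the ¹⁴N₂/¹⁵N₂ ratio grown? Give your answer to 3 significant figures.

3.68

The single-stage factor is √(M_heavy/M_light), so 38 stages give [√(30.00/28.01)]^38 = (30.00/28.01)^(38/2).
= 1.07105^19 = 3.68.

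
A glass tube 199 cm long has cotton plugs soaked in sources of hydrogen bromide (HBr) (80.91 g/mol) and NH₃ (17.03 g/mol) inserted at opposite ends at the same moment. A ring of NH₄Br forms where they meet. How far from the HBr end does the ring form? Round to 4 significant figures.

Graham's law gives d_HBr/d_NH₃ = rate_HBr/rate_NH₃ = √(M_NH₃/M_HBr) = √(17.03/80.91) = 0.4588.
With d_HBr + d_NH₃ = 199 cm, d_NH₃ = 199/(1 + 0.4588) = 136.4 cm.
d_HBr = 199 − 136.4 = 62.58 cm.

62.58 cm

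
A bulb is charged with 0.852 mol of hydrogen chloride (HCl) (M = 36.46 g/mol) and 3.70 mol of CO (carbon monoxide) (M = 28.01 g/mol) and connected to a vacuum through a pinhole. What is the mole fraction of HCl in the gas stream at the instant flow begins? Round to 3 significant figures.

0.168

The effusion rate of species i is ∝ p_i/√M_i ∝ n_i/√M_i.
x_HCl(eff) = (n_HCl/√M_HCl) / (n_HCl/√M_HCl + n_CO/√M_CO)
= (0.852/√36.46) / (0.852/√36.46 + 3.70/√28.01) = 0.1411/(0.1411 + 0.6991) = 0.168.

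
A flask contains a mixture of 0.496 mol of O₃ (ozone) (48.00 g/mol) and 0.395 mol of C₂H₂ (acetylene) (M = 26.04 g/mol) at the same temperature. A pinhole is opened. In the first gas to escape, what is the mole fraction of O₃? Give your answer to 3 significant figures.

Effusion rate of each component ∝ n_i/√M_i (partial pressure × 1/√M).
x_O₃(eff) = (n_O₃/√M_O₃) / (n_O₃/√M_O₃ + n_C₂H₂/√M_C₂H₂)
= (0.496/√48.00) / (0.496/√48.00 + 0.395/√26.04) = 0.07159/(0.07159 + 0.07741) = 0.480.

0.480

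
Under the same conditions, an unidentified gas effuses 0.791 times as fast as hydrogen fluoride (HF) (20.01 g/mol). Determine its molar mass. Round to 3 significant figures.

32.0 g/mol

Since effusion rate ∝ 1/√M, rate_X/rate_HF = √(M_HF/M_X).
0.791 = √(20.01/M_X)
M_X = 20.01 / 0.791² = 20.01 / 0.6257 = 32.0 g/mol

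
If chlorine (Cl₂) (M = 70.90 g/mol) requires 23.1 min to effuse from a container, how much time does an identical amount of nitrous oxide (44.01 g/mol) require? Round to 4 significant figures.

Graham's law gives t_N₂O/t_Cl₂ = √(M_N₂O/M_Cl₂) = √(44.01/70.90) = √0.6207 = 0.7879.
So the time for N₂O is 23.1 × 0.7879 = 18.20 min.

18.20 min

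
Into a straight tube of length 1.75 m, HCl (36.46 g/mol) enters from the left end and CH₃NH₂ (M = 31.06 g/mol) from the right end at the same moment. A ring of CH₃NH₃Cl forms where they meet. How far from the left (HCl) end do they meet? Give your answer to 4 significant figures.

Graham's law gives d_HCl/d_CH₃NH₂ = rate_HCl/rate_CH₃NH₂ = √(M_CH₃NH₂/M_HCl) = √(31.06/36.46) = 0.9230.
With d_HCl + d_CH₃NH₂ = 1.75 m, d_CH₃NH₂ = 1.75/(1 + 0.9230) = 0.9100 m.
d_HCl = 1.75 − 0.9100 = 0.8400 m.

0.8400 m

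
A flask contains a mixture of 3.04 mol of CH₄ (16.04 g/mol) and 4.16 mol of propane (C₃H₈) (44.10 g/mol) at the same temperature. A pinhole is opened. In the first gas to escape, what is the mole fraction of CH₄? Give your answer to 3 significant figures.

Each component's effusion rate ∝ (its partial pressure)·(1/√M) ∝ n_i/√M_i.
So x_CH₄ in the escaping gas = (n_CH₄/√M_CH₄) / Σ(n_i/√M_i)
= (3.04/√16.04) / (3.04/√16.04 + 4.16/√44.10) = 0.7591/(0.7591 + 0.6264) = 0.548.

0.548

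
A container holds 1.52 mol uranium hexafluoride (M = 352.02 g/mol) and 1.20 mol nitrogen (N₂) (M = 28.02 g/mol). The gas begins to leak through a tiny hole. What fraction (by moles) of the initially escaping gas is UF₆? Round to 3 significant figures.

The effusion rate of species i is ∝ p_i/√M_i ∝ n_i/√M_i.
Mole fraction of UF₆ in the effusate = (n_UF₆/√M_UF₆) / (n_UF₆/√M_UF₆ + n_N₂/√M_N₂)
= (1.52/√352.02) / (1.52/√352.02 + 1.20/√28.02) = 0.08101/(0.08101 + 0.2267) = 0.263.

0.263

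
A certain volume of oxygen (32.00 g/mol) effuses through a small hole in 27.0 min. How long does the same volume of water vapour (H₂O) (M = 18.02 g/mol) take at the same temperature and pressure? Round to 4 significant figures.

Using Graham's law: t_H₂O/t_O₂ = √(M_H₂O/M_O₂) = √(18.02/32.00) = √0.5631 = 0.7504.
So the time for H₂O is 27.0 × 0.7504 = 20.26 min.

20.26 min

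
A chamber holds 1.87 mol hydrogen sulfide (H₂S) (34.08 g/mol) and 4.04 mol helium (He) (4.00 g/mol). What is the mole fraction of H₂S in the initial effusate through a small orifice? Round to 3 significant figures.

0.137

Effusion rate of each component ∝ n_i/√M_i (partial pressure × 1/√M).
x_H₂S(eff) = (n_H₂S/√M_H₂S) / (n_H₂S/√M_H₂S + n_He/√M_He)
= (1.87/√34.08) / (1.87/√34.08 + 4.04/√4.00) = 0.3203/(0.3203 + 2.020) = 0.137.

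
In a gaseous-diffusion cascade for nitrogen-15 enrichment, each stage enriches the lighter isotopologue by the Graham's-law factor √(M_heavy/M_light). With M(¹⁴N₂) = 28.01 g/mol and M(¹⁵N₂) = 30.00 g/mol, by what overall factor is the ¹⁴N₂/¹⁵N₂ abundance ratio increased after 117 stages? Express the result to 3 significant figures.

Each stage multiplies the ratio by α = √(30.00/28.01), so after 117 stages the overall factor is α^117 = (30.00/28.01)^(117/2).
= 1.07105^(117/2) = 55.4.

55.4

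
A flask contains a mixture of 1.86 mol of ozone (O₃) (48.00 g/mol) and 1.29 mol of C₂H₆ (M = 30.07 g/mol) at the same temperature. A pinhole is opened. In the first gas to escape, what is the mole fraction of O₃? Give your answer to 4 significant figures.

0.5330

Each component's effusion rate ∝ (its partial pressure)·(1/√M) ∝ n_i/√M_i.
Mole fraction of O₃ in the effusate = (n_O₃/√M_O₃) / (n_O₃/√M_O₃ + n_C₂H₆/√M_C₂H₆)
= (1.86/√48.00) / (1.86/√48.00 + 1.29/√30.07) = 0.2685/(0.2685 + 0.2352) = 0.5330.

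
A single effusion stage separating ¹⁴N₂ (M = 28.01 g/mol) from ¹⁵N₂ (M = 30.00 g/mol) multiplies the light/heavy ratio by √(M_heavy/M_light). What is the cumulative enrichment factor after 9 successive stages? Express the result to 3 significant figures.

Overall factor = α^9 with α = √(30.00/28.01), i.e. (30.00/28.01)^(9/2).
= 1.07105^(9/2) = 1.36.

1.36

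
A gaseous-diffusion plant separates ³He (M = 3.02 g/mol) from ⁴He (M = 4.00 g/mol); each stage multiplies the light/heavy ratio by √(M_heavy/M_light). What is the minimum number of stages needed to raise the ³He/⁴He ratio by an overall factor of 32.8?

25

Single-stage factor α = √(4.00/3.02), so ln α = ½ ln(1.32450) = 0.1405.
Need α^N ≥ 32.8 ⇒ N ≥ ln(32.8) / ln α = 3.490 / 0.1405 = 24.84.
Minimum whole number of stages: N = 25.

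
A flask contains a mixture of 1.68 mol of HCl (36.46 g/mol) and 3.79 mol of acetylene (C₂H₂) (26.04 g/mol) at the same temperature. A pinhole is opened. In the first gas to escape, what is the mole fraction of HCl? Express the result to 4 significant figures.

Each component's effusion rate ∝ (its partial pressure)·(1/√M) ∝ n_i/√M_i.
x_HCl(eff) = (n_HCl/√M_HCl) / (n_HCl/√M_HCl + n_C₂H₂/√M_C₂H₂)
= (1.68/√36.46) / (1.68/√36.46 + 3.79/√26.04) = 0.2782/(0.2782 + 0.7427) = 0.2725.

0.2725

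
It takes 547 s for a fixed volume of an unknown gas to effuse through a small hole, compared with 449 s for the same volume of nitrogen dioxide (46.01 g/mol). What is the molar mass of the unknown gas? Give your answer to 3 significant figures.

By Graham's law, t_X/t_NO₂ = √(M_X/M_NO₂).
547/449 = 1.218 = √(M_X/46.01)
M_X = 46.01 × 1.218² = 46.01 × 1.484 = 68.3 g/mol

68.3 g/mol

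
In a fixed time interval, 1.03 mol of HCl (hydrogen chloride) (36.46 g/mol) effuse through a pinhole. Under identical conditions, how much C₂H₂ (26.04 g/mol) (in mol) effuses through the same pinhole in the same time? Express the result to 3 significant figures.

1.22 mol

From Graham's law, rate_C₂H₂/rate_HCl = √(M_HCl/M_C₂H₂) = √(36.46/26.04) = √1.400 = 1.183.
So the amount for C₂H₂ is 1.03 × 1.183 = 1.22 mol.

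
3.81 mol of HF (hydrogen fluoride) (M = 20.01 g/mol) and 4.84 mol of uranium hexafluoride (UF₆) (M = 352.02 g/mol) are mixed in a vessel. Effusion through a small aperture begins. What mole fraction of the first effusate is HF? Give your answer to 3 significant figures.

0.768

Effusion rate of each component ∝ n_i/√M_i (partial pressure × 1/√M).
Mole fraction of HF in the effusate = (n_HF/√M_HF) / (n_HF/√M_HF + n_UF₆/√M_UF₆)
= (3.81/√20.01) / (3.81/√20.01 + 4.84/√352.02) = 0.8517/(0.8517 + 0.2580) = 0.768.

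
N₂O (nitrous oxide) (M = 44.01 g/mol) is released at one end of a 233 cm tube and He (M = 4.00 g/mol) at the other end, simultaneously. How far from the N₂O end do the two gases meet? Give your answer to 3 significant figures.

54.0 cm

Distances travelled in equal time are proportional to diffusion rates, so d_N₂O/d_He = √(M_He/M_N₂O) = √(4.00/44.01) = 0.3015.
With d_N₂O + d_He = 233 cm, d_He = 233/(1 + 0.3015) = 179.0 cm.
d_N₂O = 233 − 179.0 = 54.0 cm.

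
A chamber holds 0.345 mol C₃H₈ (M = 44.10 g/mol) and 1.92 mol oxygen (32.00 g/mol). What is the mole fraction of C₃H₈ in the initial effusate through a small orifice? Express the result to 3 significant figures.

The effusion rate of species i is ∝ p_i/√M_i ∝ n_i/√M_i.
x_C₃H₈(eff) = (n_C₃H₈/√M_C₃H₈) / (n_C₃H₈/√M_C₃H₈ + n_O₂/√M_O₂)
= (0.345/√44.10) / (0.345/√44.10 + 1.92/√32.00) = 0.05195/(0.05195 + 0.3394) = 0.133.

0.133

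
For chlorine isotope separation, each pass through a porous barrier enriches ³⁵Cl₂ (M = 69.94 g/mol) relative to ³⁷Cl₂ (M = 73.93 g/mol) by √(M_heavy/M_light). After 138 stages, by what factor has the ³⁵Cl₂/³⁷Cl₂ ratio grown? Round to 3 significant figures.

46.0

Overall factor = α^138 with α = √(73.93/69.94), i.e. (73.93/69.94)^(138/2).
= 1.05705^69 = 46.0.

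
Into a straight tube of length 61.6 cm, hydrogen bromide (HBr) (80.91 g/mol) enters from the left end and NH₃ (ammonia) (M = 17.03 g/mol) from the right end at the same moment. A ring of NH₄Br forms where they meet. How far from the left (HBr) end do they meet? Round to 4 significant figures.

Distances travelled in equal time are proportional to diffusion rates, so d_HBr/d_NH₃ = √(M_NH₃/M_HBr) = √(17.03/80.91) = 0.4588.
With d_HBr + d_NH₃ = 61.6 cm, d_NH₃ = 61.6/(1 + 0.4588) = 42.23 cm.
d_HBr = 61.6 − 42.23 = 19.37 cm.

19.37 cm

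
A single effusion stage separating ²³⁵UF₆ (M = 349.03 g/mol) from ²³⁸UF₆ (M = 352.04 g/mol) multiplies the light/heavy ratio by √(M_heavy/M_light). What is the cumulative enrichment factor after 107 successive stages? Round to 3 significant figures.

1.58

After 107 stages the ratio has grown by (√(352.04/349.03))^107 = (352.04/349.03)^(107/2).
= 1.00862^(107/2) = 1.58.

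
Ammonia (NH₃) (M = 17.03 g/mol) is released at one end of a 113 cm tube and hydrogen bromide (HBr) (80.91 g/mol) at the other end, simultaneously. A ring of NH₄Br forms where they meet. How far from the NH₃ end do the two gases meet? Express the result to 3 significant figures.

77.5 cm

Graham's law gives d_NH₃/d_HBr = rate_NH₃/rate_HBr = √(M_HBr/M_NH₃) = √(80.91/17.03) = 2.180.
With d_NH₃ + d_HBr = 113 cm, d_HBr = 113/(1 + 2.180) = 35.54 cm.
d_NH₃ = 113 − 35.54 = 77.5 cm.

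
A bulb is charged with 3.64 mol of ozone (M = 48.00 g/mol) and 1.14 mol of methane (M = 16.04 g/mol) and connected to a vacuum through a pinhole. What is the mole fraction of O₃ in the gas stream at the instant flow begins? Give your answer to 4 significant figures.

0.6486

The effusion rate of species i is ∝ p_i/√M_i ∝ n_i/√M_i.
Mole fraction of O₃ in the effusate = (n_O₃/√M_O₃) / (n_O₃/√M_O₃ + n_CH₄/√M_CH₄)
= (3.64/√48.00) / (3.64/√48.00 + 1.14/√16.04) = 0.5254/(0.5254 + 0.2846) = 0.6486.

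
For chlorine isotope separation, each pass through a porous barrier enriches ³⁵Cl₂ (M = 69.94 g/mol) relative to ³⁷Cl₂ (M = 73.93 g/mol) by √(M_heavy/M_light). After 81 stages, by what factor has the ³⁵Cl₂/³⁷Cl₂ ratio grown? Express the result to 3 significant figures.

After 81 stages the ratio has grown by (√(73.93/69.94))^81 = (73.93/69.94)^(81/2).
= 1.05705^(81/2) = 9.46.

9.46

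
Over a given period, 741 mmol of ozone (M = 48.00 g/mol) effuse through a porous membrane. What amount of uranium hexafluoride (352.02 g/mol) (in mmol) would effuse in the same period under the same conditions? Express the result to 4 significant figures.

273.6 mmol

From Graham's law, rate_UF₆/rate_O₃ = √(M_O₃/M_UF₆) = √(48.00/352.02) = √0.1364 = 0.3693.
So the amount for UF₆ is 741 × 0.3693 = 273.6 mmol.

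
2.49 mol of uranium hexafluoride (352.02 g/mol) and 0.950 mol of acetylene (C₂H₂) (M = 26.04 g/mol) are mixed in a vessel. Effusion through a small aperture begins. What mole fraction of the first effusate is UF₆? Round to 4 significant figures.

0.4162

The effusion rate of species i is ∝ p_i/√M_i ∝ n_i/√M_i.
So x_UF₆ in the escaping gas = (n_UF₆/√M_UF₆) / Σ(n_i/√M_i)
= (2.49/√352.02) / (2.49/√352.02 + 0.950/√26.04) = 0.1327/(0.1327 + 0.1862) = 0.4162.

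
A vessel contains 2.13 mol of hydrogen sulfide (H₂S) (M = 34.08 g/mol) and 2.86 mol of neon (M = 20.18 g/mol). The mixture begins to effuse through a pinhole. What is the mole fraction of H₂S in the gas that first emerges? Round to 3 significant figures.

0.364

Effusion rate of each component ∝ n_i/√M_i (partial pressure × 1/√M).
x_H₂S(eff) = (n_H₂S/√M_H₂S) / (n_H₂S/√M_H₂S + n_Ne/√M_Ne)
= (2.13/√34.08) / (2.13/√34.08 + 2.86/√20.18) = 0.3649/(0.3649 + 0.6367) = 0.364.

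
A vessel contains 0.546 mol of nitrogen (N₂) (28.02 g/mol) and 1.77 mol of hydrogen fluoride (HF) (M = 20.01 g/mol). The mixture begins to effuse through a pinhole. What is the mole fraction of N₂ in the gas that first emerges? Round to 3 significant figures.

0.207

Effusion rate of each component ∝ n_i/√M_i (partial pressure × 1/√M).
Mole fraction of N₂ in the effusate = (n_N₂/√M_N₂) / (n_N₂/√M_N₂ + n_HF/√M_HF)
= (0.546/√28.02) / (0.546/√28.02 + 1.77/√20.01) = 0.1031/(0.1031 + 0.3957) = 0.207.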